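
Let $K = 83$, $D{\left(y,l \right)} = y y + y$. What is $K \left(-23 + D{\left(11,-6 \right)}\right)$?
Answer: $9047$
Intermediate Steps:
$D{\left(y,l \right)} = y + y^{2}$ ($D{\left(y,l \right)} = y^{2} + y = y + y^{2}$)
$K \left(-23 + D{\left(11,-6 \right)}\right) = 83 \left(-23 + 11 \left(1 + 11\right)\right) = 83 \left(-23 + 11 \cdot 12\right) = 83 \left(-23 + 132\right) = 83 \cdot 109 = 9047$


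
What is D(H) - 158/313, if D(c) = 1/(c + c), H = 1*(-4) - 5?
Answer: -3157/5634 ≈ -0.56035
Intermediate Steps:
H = -9 (H = -4 - 5 = -9)
D(c) = 1/(2*c)
D(H) - 158/313 = (½)/(-9) - 158/313 = (½)*(-⅑) - 158/313 = -1/18 - 1*158/313 = -1/18 - 158/313 = -3157/5634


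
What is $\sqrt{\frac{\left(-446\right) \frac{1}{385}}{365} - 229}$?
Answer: $\frac{i \sqrt{180887551691}}{28105} \approx 15.133 i$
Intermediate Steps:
$\sqrt{\frac{\left(-446\right) \frac{1}{385}}{365} - 229} = \sqrt{\left(-446\right) \frac{1}{385} \cdot \frac{1}{365} - 229} = \sqrt{\left(- \frac{446}{385}\right) \frac{1}{365} - 229} = \sqrt{- \frac{446}{140525} - 229} = \sqrt{- \frac{32180671}{140525}} = \frac{i \sqrt{180887551691}}{28105}$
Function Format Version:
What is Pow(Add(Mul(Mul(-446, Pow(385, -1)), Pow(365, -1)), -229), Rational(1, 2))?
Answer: Mul(Rational(1, 28105), I, Pow(180887551691, Rational(1, 2))) ≈ Mul(15.133, I)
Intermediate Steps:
Pow(Add(Mul(Mul(-446, Pow(385, -1)), Pow(365, -1)), -229), Rational(1, 2)) = Pow(Add(Mul(Mul(-446, Rational(1, 385)), Rational(1, 365)), -229), Rational(1, 2)) = Pow(Add(Mul(Rational(-446, 385), Rational(1, 365)), -229), Rational(1, 2)) = Pow(Add(Rational(-446, 140525), -229), Rational(1, 2)) = Pow(Rational(-32180671, 140525), Rational(1, 2)) = Mul(Rational(1, 28105), I, Pow(180887551691, Rational(1, 2)))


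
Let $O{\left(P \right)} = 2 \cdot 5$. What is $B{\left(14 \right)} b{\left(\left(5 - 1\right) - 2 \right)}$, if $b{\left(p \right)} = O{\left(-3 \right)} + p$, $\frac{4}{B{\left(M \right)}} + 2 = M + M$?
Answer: $\frac{24}{13} \approx 1.8462$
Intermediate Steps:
$B{\left(M \right)} = \frac{4}{-2 + 2 M}$ ($B{\left(M \right)} = \frac{4}{-2 + \left(M + M\right)} = \frac{4}{-2 + 2 M}$)
$O{\left(P \right)} = 10$
$b{\left(p \right)} = 10 + p$
$B{\left(14 \right)} b{\left(\left(5 - 1\right) - 2 \right)} = \frac{2}{-1 + 14} \left(10 + \left(\left(5 - 1\right) - 2\right)\right) = \frac{2}{13} \left(10 + \left(4 - 2\right)\right) = 2 \cdot \frac{1}{13} \left(10 + 2\right) = \frac{2}{13} \cdot 12 = \frac{24}{13}$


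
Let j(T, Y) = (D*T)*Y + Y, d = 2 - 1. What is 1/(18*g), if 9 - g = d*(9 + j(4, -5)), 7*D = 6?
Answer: 7/2790 ≈ 0.0025090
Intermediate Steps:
D = 6/7 (D = (1/7)*6 = 6/7 ≈ 0.85714)
d = 1
j(T, Y) = Y + 6*T*Y/7 (j(T, Y) = (6*T/7)*Y + Y = 6*T*Y/7 + Y = Y + 6*T*Y/7)
g = 155/7 (g = 9 - (9 + (1/7)*(-5)*(7 + 6*4)) = 9 - (9 + (1/7)*(-5)*(7 + 24)) = 9 - (9 + (1/7)*(-5)*31) = 9 - (9 - 155/7) = 9 - (-92)/7 = 9 - 1*(-92/7) = 9 + 92/7 = 155/7 ≈ 22.143)
1/(18*g) = 1/(18*(155/7)) = 1/(2790/7) = 7/2790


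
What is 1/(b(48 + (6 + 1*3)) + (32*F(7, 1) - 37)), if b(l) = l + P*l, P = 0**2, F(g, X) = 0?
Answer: 1/20 ≈ 0.050000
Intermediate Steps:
P = 0
b(l) = l (b(l) = l + 0*l = l + 0 = l)
1/(b(48 + (6 + 1*3)) + (32*F(7, 1) - 37)) = 1/((48 + (6 + 1*3)) + (32*0 - 37)) = 1/((48 + (6 + 3)) + (0 - 37)) = 1/((48 + 9) - 37) = 1/(57 - 37) = 1/20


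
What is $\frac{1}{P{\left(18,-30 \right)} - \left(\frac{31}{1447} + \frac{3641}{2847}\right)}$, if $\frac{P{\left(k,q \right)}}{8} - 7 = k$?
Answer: $\frac{4119609}{818565016} \approx 0.0050327$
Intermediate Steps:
$P{\left(k,q \right)} = 56 + 8 k$
$\frac{1}{P{\left(18,-30 \right)} - \left(\frac{31}{1447} + \frac{3641}{2847}\right)} = \frac{1}{\left(56 + 8 \cdot 18\right) - \left(\frac{31}{1447} + \frac{3641}{2847}\right)} = \frac{1}{\left(56 + 144\right) - \frac{5356784}{4119609}} = \frac{1}{200 - \frac{5356784}{4119609}} = \frac{1}{\frac{818565016}{4119609}} = \frac{4119609}{818565016}$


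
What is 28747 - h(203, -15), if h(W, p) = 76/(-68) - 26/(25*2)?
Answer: 12218171/425 ≈ 28749.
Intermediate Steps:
h(W, p) = -696/425 (h(W, p) = 76*(-1/68) - 26/50 = -19/17 - 26*1/50 = -19/17 - 13/25 = -696/425)
28747 - h(203, -15) = 28747 - 1*(-696/425) = 28747 + 696/425 = 12218171/425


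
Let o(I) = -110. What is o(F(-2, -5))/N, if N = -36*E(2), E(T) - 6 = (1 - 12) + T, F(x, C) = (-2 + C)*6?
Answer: -55/54 ≈ -1.0185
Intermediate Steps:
F(x, C) = -12 + 6*C
E(T) = -5 + T (E(T) = 6 + ((1 - 12) + T) = 6 + (-11 + T) = -5 + T)
N = 108 (N = -36*(-5 + 2) = -36*(-3) = 108)
o(F(-2, -5))/N = -110/108 = -110*1/108 = -55/54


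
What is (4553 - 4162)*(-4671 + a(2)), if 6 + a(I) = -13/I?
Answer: -3662497/2 ≈ -1.8312e+6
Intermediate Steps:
a(I) = -6 - 13/I
(4553 - 4162)*(-4671 + a(2)) = (4553 - 4162)*(-4671 + (-6 - 13/2)) = 391*(-4671 + (-6 - 13*½)) = 391*(-4671 + (-6 - 13/2)) = 391*(-4671 - 25/2) = 391*(-9367/2) = -3662497/2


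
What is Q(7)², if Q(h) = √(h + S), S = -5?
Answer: 2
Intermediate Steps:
Q(h) = √(-5 + h) (Q(h) = √(h - 5) = √(-5 + h))
Q(7)² = (√(-5 + 7))² = (√2)² = 2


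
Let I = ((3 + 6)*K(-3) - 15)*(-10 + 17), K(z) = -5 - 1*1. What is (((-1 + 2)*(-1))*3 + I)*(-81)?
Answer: 39366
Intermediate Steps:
K(z) = -6 (K(z) = -5 - 1 = -6)
I = -483 (I = ((3 + 6)*(-6) - 15)*(-10 + 17) = (9*(-6) - 15)*7 = (-54 - 15)*7 = -69*7 = -483)
(((-1 + 2)*(-1))*3 + I)*(-81) = (((-1 + 2)*(-1))*3 - 483)*(-81) = ((1*(-1))*3 - 483)*(-81) = (-1*3 - 483)*(-81) = (-3 - 483)*(-81) = -486*(-81) = 39366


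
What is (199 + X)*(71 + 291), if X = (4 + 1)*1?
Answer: 73848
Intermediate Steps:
X = 5 (X = 5*1 = 5)
(199 + X)*(71 + 291) = (199 + 5)*(71 + 291) = 204*362 = 73848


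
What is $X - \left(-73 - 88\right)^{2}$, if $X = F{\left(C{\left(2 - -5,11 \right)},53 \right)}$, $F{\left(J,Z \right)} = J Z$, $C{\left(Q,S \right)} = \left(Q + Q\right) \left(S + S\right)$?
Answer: $-9597$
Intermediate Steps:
$C{\left(Q,S \right)} = 4 Q S$ ($C{\left(Q,S \right)} = 2 Q 2 S = 4 Q S$)
$X = 16324$ ($X = 4 \left(2 - -5\right) 11 \cdot 53 = 4 \left(2 + 5\right) 11 \cdot 53 = 4 \cdot 7 \cdot 11 \cdot 53 = 308 \cdot 53 = 16324$)
$X - \left(-73 - 88\right)^{2} = 16324 - \left(-73 - 88\right)^{2} = 16324 - \left(-161\right)^{2} = 16324 - 25921 = -9597$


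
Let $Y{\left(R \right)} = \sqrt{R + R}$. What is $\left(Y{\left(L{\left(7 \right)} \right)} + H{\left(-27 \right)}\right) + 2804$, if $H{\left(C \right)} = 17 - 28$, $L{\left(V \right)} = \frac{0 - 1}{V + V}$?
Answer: $2793 + \frac{i \sqrt{7}}{7} \approx 2793.0 + 0.37796 i$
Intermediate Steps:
$L{\left(V \right)} = - \frac{1}{2 V}$
$H{\left(C \right)} = -11$ ($H{\left(C \right)} = 17 - 28 = -11$)
$Y{\left(R \right)} = \sqrt{2} \sqrt{R}$ ($Y{\left(R \right)} = \sqrt{2 R} = \sqrt{2} \sqrt{R}$)
$\left(Y{\left(L{\left(7 \right)} \right)} + H{\left(-27 \right)}\right) + 2804 = \left(\sqrt{2} \sqrt{- \frac{1}{2 \cdot 7}} - 11\right) + 2804 = \left(\sqrt{2} \sqrt{\left(- \frac{1}{2}\right) \frac{1}{7}} - 11\right) + 2804 = \left(\sqrt{2} \sqrt{- \frac{1}{14}} - 11\right) + 2804 = \left(\sqrt{2} \frac{i \sqrt{14}}{14} - 11\right) + 2804 = \left(\frac{i \sqrt{7}}{7} - 11\right) + 2804 = \left(-11 + \frac{i \sqrt{7}}{7}\right) + 2804 = 2793 + \frac{i \sqrt{7}}{7}$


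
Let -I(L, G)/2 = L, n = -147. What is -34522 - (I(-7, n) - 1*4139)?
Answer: -30397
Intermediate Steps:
I(L, G) = -2*L
-34522 - (I(-7, n) - 1*4139) = -34522 - (-2*(-7) - 1*4139) = -34522 - (14 - 4139) = -34522 - 1*(-4125) = -34522 + 4125 = -30397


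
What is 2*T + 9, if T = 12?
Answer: 33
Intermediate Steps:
2*T + 9 = 2*12 + 9 = 24 + 9 = 33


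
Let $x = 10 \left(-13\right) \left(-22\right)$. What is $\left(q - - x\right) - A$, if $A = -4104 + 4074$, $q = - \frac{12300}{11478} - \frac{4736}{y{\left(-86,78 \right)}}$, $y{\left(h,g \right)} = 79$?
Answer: $\frac{427535112}{151127} \approx 2829.0$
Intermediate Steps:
$x = 2860$ ($x = \left(-130\right) \left(-22\right) = 2860$)
$q = - \frac{9221918}{151127}$ ($q = - \frac{12300}{11478} - \frac{4736}{79} = \left(-12300\right) \frac{1}{11478} - \frac{4736}{79} = - \frac{2050}{1913} - \frac{4736}{79} = - \frac{9221918}{151127} \approx -61.021$)
$A = -30$
$\left(q - - x\right) - A = \left(- \frac{9221918}{151127} - \left(-1\right) 2860\right) - -30 = \left(- \frac{9221918}{151127} - -2860\right) + 30 = \left(- \frac{9221918}{151127} + 2860\right) + 30 = \frac{423001302}{151127} + 30 = \frac{427535112}{151127}$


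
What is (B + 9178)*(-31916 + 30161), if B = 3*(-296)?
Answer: -14548950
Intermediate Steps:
B = -888
(B + 9178)*(-31916 + 30161) = (-888 + 9178)*(-31916 + 30161) = 8290*(-1755) = -14548950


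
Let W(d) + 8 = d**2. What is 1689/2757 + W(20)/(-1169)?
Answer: 42557/153473 ≈ 0.27729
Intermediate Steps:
W(d) = -8 + d**2
1689/2757 + W(20)/(-1169) = 1689/2757 + (-8 + 20**2)/(-1169) = 1689*(1/2757) + (-8 + 400)*(-1/1169) = 563/919 + 392*(-1/1169) = 563/919 - 56/167 = 42557/153473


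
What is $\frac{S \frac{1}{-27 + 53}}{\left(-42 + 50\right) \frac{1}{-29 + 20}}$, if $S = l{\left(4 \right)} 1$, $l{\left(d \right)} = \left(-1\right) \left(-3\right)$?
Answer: $- \frac{27}{208} \approx -0.12981$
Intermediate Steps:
$l{\left(d \right)} = 3$
$S = 3$ ($S = 3 \cdot 1 = 3$)
$\frac{S \frac{1}{-27 + 53}}{\left(-42 + 50\right) \frac{1}{-29 + 20}} = \frac{3 \frac{1}{-27 + 53}}{\left(-42 + 50\right) \frac{1}{-29 + 20}} = \frac{3 \cdot \frac{1}{26}}{8 \frac{1}{-9}} = \frac{3 \cdot \frac{1}{26}}{8 \left(- \frac{1}{9}\right)} = \frac{3}{26 \left(- \frac{8}{9}\right)} = \frac{3}{26} \left(- \frac{9}{8}\right) = - \frac{27}{208}$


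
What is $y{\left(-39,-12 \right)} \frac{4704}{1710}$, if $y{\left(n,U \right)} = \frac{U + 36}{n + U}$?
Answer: $- \frac{6272}{4845} \approx -1.2945$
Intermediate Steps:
$y{\left(n,U \right)} = \frac{36 + U}{U + n}$
$y{\left(-39,-12 \right)} \frac{4704}{1710} = \frac{36 - 12}{-12 - 39} \cdot \frac{4704}{1710} = \frac{1}{-51} \cdot 24 \cdot 4704 \cdot \frac{1}{1710} = \left(- \frac{1}{51}\right) 24 \cdot \frac{784}{285} = \left(- \frac{8}{17}\right) \frac{784}{285} = - \frac{6272}{4845}$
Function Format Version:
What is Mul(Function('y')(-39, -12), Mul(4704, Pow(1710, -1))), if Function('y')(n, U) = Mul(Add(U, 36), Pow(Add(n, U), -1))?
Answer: Rational(-6272, 4845) ≈ -1.2945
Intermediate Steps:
Function('y')(n, U) = Mul(Pow(Add(U, n), -1), Add(36, U)) (Function('y')(n, U) = Mul(Add(36, U), Pow(Add(U, n), -1)) = Mul(Pow(Add(U, n), -1), Add(36, U)))
Mul(Function('y')(-39, -12), Mul(4704, Pow(1710, -1))) = Mul(Mul(Pow(Add(-12, -39), -1), Add(36, -12)), Mul(4704, Pow(1710, -1))) = Mul(Mul(Pow(-51, -1), 24), Mul(4704, Rational(1, 1710))) = Mul(Mul(Rational(-1, 51), 24), Rational(784, 285)) = Mul(Rational(-8, 17), Rational(784, 285)) = Rational(-6272, 4845)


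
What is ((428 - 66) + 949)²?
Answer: 1718721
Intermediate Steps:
((428 - 66) + 949)² = (362 + 949)² = 1311² = 1718721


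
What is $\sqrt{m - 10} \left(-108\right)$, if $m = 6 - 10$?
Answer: $- 108 i \sqrt{14} \approx - 404.1 i$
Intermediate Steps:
$m = -4$
$\sqrt{m - 10} \left(-108\right) = \sqrt{-4 - 10} \left(-108\right) = \sqrt{-14} \left(-108\right) = i \sqrt{14} \left(-108\right) = - 108 i \sqrt{14}$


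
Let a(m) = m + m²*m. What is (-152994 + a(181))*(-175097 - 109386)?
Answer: -1643437808224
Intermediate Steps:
a(m) = m + m³
(-152994 + a(181))*(-175097 - 109386) = (-152994 + (181 + 181³))*(-175097 - 109386) = (-152994 + (181 + 5929741))*(-284483) = (-152994 + 5929922)*(-284483) = 5776928*(-284483) = -1643437808224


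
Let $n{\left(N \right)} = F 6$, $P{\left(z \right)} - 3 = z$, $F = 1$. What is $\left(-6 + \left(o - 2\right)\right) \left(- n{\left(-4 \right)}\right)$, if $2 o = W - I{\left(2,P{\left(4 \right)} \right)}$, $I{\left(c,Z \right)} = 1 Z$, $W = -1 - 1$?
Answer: $75$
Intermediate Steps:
$P{\left(z \right)} = 3 + z$
$W = -2$
$n{\left(N \right)} = 6$ ($n{\left(N \right)} = 1 \cdot 6 = 6$)
$I{\left(c,Z \right)} = Z$
$o = - \frac{9}{2}$ ($o = \frac{-2 - \left(3 + 4\right)}{2} = \frac{-2 - 7}{2} = \frac{1}{2} \left(-9\right) = - \frac{9}{2} \approx -4.5$)
$\left(-6 + \left(o - 2\right)\right) \left(- n{\left(-4 \right)}\right) = \left(-6 - \frac{13}{2}\right) \left(\left(-1\right) 6\right) = \left(-6 - \frac{13}{2}\right) \left(-6\right) = \left(- \frac{25}{2}\right) \left(-6\right) = 75$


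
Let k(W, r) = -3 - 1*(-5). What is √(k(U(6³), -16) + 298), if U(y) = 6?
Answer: 10*√3 ≈ 17.320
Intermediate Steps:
k(W, r) = 2 (k(W, r) = -3 + 5 = 2)
√(k(U(6³), -16) + 298) = √(2 + 298) = √300 = 10*√3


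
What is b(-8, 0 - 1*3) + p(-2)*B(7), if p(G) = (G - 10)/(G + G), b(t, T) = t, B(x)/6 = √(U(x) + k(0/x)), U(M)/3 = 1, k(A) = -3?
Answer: -8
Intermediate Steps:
U(M) = 3 (U(M) = 3*1 = 3)
B(x) = 0 (B(x) = 6*√(3 - 3) = 6*√0 = 6*0 = 0)
p(G) = (-10 + G)/(2*G) (p(G) = (-10 + G)/((2*G)) = (-10 + G)*(1/(2*G)) = (-10 + G)/(2*G))
b(-8, 0 - 1*3) + p(-2)*B(7) = -8 + ((½)*(-10 - 2)/(-2))*0 = -8 + ((½)*(-½)*(-12))*0 = -8 + 3*0 = -8 + 0 = -8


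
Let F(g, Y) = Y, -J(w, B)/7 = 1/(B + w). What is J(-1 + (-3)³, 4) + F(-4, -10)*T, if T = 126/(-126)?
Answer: 247/24 ≈ 10.292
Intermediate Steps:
J(w, B) = -7/(B + w)
T = -1 (T = 126*(-1/126) = -1)
J(-1 + (-3)³, 4) + F(-4, -10)*T = -7/(4 + (-1 + (-3)³)) - 10*(-1) = -7/(4 + (-1 - 27)) + 10 = -7/(4 - 28) + 10 = -7/(-24) + 10 = -7*(-1/24) + 10 = 7/24 + 10 = 247/24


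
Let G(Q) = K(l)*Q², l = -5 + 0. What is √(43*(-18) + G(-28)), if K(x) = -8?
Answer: I*√7046 ≈ 83.94*I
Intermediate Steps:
l = -5
G(Q) = -8*Q²
√(43*(-18) + G(-28)) = √(43*(-18) - 8*(-28)²) = √(-774 - 8*784) = √(-774 - 6272) = √(-7046) = I*√7046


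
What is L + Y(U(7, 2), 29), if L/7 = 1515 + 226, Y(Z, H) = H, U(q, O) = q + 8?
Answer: 12216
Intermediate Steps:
U(q, O) = 8 + q
L = 12187 (L = 7*(1515 + 226) = 7*1741 = 12187)
L + Y(U(7, 2), 29) = 12187 + 29 = 12216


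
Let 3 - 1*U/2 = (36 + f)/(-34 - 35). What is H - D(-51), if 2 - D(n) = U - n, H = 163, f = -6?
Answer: 5034/23 ≈ 218.87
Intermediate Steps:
U = 158/23 (U = 6 - 2*(36 - 6)/(-34 - 35) = 6 - 60/(-69) = 6 - 60*(-1)/69 = 6 - 2*(-10/23) = 6 + 20/23 = 158/23 ≈ 6.8696)
D(n) = -112/23 + n (D(n) = 2 - (158/23 - n) = 2 + (-158/23 + n) = -112/23 + n)
H - D(-51) = 163 - (-112/23 - 51) = 163 - 1*(-1285/23) = 163 + 1285/23 = 5034/23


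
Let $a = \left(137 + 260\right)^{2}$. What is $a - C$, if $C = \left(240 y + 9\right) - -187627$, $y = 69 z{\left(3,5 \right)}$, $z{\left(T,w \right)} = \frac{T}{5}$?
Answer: $-39963$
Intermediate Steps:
$z{\left(T,w \right)} = \frac{T}{5}$ ($z{\left(T,w \right)} = T \frac{1}{5} = \frac{T}{5}$)
$y = \frac{207}{5}$ ($y = 69 \cdot \frac{1}{5} \cdot 3 = 69 \cdot \frac{3}{5} = \frac{207}{5} \approx 41.4$)
$a = 157609$ ($a = 397^{2} = 157609$)
$C = 197572$ ($C = \left(240 \cdot \frac{207}{5} + 9\right) - -187627 = \left(9936 + 9\right) + 187627 = 9945 + 187627 = 197572$)
$a - C = 157609 - 197572 = -39963$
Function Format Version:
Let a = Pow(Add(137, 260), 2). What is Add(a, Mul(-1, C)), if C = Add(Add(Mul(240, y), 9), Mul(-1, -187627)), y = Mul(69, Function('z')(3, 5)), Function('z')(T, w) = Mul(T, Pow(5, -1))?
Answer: -39963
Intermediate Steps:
Function('z')(T, w) = Mul(Rational(1, 5), T) (Function('z')(T, w) = Mul(T, Rational(1, 5)) = Mul(Rational(1, 5), T))
y = Rational(207, 5) (y = Mul(69, Mul(Rational(1, 5), 3)) = Mul(69, Rational(3, 5)) = Rational(207, 5) ≈ 41.400)
a = 157609 (a = Pow(397, 2) = 157609)
C = 197572 (C = Add(Add(Mul(240, Rational(207, 5)), 9), Mul(-1, -187627)) = Add(Add(9936, 9), 187627) = Add(9945, 187627) = 197572)
Add(a, Mul(-1, C)) = Add(157609, Mul(-1, 197572)) = Add(157609, -197572) = -39963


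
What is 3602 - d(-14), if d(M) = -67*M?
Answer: 2664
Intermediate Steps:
3602 - d(-14) = 3602 - (-67)*(-14) = 3602 - 1*938 = 3602 - 938 = 2664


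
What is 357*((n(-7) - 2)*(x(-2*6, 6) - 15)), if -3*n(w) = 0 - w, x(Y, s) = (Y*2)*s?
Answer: 245973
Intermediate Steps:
x(Y, s) = 2*Y*s (x(Y, s) = (2*Y)*s = 2*Y*s)
n(w) = w/3 (n(w) = -(0 - w)/3 = -(-1)*w/3 = w/3)
357*((n(-7) - 2)*(x(-2*6, 6) - 15)) = 357*(((⅓)*(-7) - 2)*(2*(-2*6)*6 - 15)) = 357*((-7/3 - 2)*(2*(-12)*6 - 15)) = 357*(-13*(-144 - 15)/3) = 357*(-13/3*(-159)) = 357*689 = 245973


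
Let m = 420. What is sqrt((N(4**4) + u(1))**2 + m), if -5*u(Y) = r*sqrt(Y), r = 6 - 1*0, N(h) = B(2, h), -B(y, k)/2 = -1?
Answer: 2*sqrt(2629)/5 ≈ 20.510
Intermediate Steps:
B(y, k) = 2 (B(y, k) = -2*(-1) = 2)
N(h) = 2
r = 6 (r = 6 + 0 = 6)
u(Y) = -6*sqrt(Y)/5
sqrt((N(4**4) + u(1))**2 + m) = sqrt((2 - 6*sqrt(1)/5)**2 + 420) = sqrt((2 - 6/5*1)**2 + 420) = sqrt((2 - 6/5)**2 + 420) = sqrt((4/5)**2 + 420) = sqrt(16/25 + 420) = sqrt(10516/25) = 2*sqrt(2629)/5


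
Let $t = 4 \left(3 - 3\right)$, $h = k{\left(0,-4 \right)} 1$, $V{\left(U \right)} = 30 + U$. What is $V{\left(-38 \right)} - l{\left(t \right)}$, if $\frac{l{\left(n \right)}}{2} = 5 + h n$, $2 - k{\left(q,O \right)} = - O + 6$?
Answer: $-18$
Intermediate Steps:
$k{\left(q,O \right)} = -4 + O$ ($k{\left(q,O \right)} = 2 - \left(- O + 6\right) = 2 - \left(6 - O\right) = 2 + \left(-6 + O\right) = -4 + O$)
$h = -8$ ($h = \left(-4 - 4\right) 1 = \left(-8\right) 1 = -8$)
$t = 0$ ($t = 4 \cdot 0 = 0$)
$l{\left(n \right)} = 10 - 16 n$ ($l{\left(n \right)} = 2 \left(5 - 8 n\right) = 10 - 16 n$)
$V{\left(-38 \right)} - l{\left(t \right)} = \left(30 - 38\right) - \left(10 - 0\right) = -8 - \left(10 + 0\right) = -8 - 10 = -18$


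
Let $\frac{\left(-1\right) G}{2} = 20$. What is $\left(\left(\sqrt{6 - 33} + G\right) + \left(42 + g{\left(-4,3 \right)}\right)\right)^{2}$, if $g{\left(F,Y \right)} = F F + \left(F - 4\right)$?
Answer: $73 + 60 i \sqrt{3} \approx 73.0 + 103.92 i$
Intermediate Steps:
$G = -40$ ($G = \left(-2\right) 20 = -40$)
$g{\left(F,Y \right)} = -4 + F + F^{2}$ ($g{\left(F,Y \right)} = F^{2} + \left(F - 4\right) = F^{2} + \left(-4 + F\right) = -4 + F + F^{2}$)
$\left(\left(\sqrt{6 - 33} + G\right) + \left(42 + g{\left(-4,3 \right)}\right)\right)^{2} = \left(\left(\sqrt{6 - 33} - 40\right) + \left(42 - \left(8 - 16\right)\right)\right)^{2} = \left(\left(\sqrt{-27} - 40\right) + \left(42 - -8\right)\right)^{2} = \left(\left(3 i \sqrt{3} - 40\right) + \left(42 + 8\right)\right)^{2} = \left(\left(-40 + 3 i \sqrt{3}\right) + 50\right)^{2} = \left(10 + 3 i \sqrt{3}\right)^{2}$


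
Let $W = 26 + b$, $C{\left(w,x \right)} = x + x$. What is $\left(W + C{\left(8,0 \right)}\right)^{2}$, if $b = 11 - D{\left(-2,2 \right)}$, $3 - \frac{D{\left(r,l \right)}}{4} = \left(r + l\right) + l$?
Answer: $1089$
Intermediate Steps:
$D{\left(r,l \right)} = 12 - 8 l - 4 r$ ($D{\left(r,l \right)} = 12 - 4 \left(\left(r + l\right) + l\right) = 12 - 4 \left(\left(l + r\right) + l\right) = 12 - 4 \left(r + 2 l\right) = 12 - \left(4 r + 8 l\right) = 12 - 8 l - 4 r$)
$b = 7$ ($b = 11 - \left(12 - 16 - -8\right) = 11 - \left(12 - 16 + 8\right) = 11 - 4 = 7$)
$C{\left(w,x \right)} = 2 x$
$W = 33$ ($W = 26 + 7 = 33$)
$\left(W + C{\left(8,0 \right)}\right)^{2} = \left(33 + 2 \cdot 0\right)^{2} = \left(33 + 0\right)^{2} = 33^{2} = 1089$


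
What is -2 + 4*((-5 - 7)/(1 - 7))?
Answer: 6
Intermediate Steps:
-2 + 4*((-5 - 7)/(1 - 7)) = -2 + 4*(-12/(-6)) = -2 + 4*(-12*(-⅙)) = -2 + 4*2 = -2 + 8 = 6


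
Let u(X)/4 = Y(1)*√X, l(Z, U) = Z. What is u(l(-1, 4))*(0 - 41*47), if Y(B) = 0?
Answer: 0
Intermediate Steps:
u(X) = 0 (u(X) = 4*(0*√X) = 4*0 = 0)
u(l(-1, 4))*(0 - 41*47) = 0*(0 - 41*47) = 0*(0 - 1927) = 0*(-1927) = 0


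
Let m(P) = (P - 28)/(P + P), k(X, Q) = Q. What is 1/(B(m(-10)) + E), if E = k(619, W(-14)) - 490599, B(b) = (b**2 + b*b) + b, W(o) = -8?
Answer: -25/12264947 ≈ -2.0383e-6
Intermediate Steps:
m(P) = (-28 + P)/(2*P) (m(P) = (-28 + P)/((2*P)) = (-28 + P)*(1/(2*P)) = (-28 + P)/(2*P))
B(b) = b + 2*b**2 (B(b) = (b**2 + b**2) + b = 2*b**2 + b = b + 2*b**2)
E = -490607 (E = -8 - 490599 = -490607)
1/(B(m(-10)) + E) = 1/(((1/2)*(-28 - 10)/(-10))*(1 + 2*((1/2)*(-28 - 10)/(-10))) - 490607) = 1/(((1/2)*(-1/10)*(-38))*(1 + 2*((1/2)*(-1/10)*(-38))) - 490607) = 1/(19*(1 + 2*(19/10))/10 - 490607) = 1/(19*(1 + 19/5)/10 - 490607) = 1/((19/10)*(24/5) - 490607) = 1/(228/25 - 490607) = 1/(-12264947/25) = -25/12264947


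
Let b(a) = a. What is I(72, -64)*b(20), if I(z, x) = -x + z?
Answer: 2720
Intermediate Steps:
I(z, x) = z - x
I(72, -64)*b(20) = (72 - 1*(-64))*20 = (72 + 64)*20 = 136*20 = 2720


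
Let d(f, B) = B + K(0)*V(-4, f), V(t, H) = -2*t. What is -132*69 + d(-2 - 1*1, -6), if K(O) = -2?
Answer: -9130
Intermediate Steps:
d(f, B) = -16 + B (d(f, B) = B - (-4)*(-4) = B - 2*8 = B - 16 = -16 + B)
-132*69 + d(-2 - 1*1, -6) = -132*69 + (-16 - 6) = -9108 - 22 = -9130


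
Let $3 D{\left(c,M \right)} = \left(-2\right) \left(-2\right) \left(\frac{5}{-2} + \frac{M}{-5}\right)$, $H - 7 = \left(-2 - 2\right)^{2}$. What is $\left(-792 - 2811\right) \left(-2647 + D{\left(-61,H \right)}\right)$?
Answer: $\frac{47856247}{5} \approx 9.5712 \cdot 10^{6}$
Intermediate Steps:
$H = 23$ ($H = 7 + \left(-2 - 2\right)^{2} = 7 + \left(-4\right)^{2} = 7 + 16 = 23$)
$D{\left(c,M \right)} = - \frac{10}{3} - \frac{4 M}{15}$ ($D{\left(c,M \right)} = \frac{\left(-2\right) \left(-2\right) \left(\frac{5}{-2} + \frac{M}{-5}\right)}{3} = \frac{4 \left(5 \left(- \frac{1}{2}\right) + M \left(- \frac{1}{5}\right)\right)}{3} = \frac{4 \left(- \frac{5}{2} - \frac{M}{5}\right)}{3} = \frac{-10 - \frac{4 M}{5}}{3} = - \frac{10}{3} - \frac{4 M}{15}$)
$\left(-792 - 2811\right) \left(-2647 + D{\left(-61,H \right)}\right) = \left(-792 - 2811\right) \left(-2647 - \frac{142}{15}\right) = - 3603 \left(-2647 - \frac{142}{15}\right) = \left(-3603\right) \left(- \frac{39847}{15}\right) = \frac{47856247}{5}$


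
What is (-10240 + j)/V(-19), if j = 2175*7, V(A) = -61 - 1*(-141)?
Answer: 997/16 ≈ 62.313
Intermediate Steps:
V(A) = 80 (V(A) = -61 + 141 = 80)
j = 15225
(-10240 + j)/V(-19) = (-10240 + 15225)/80 = 4985*(1/80) = 997/16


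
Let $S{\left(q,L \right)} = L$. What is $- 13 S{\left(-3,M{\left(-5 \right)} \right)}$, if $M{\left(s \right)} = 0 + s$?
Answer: $65$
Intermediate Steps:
$M{\left(s \right)} = s$
$- 13 S{\left(-3,M{\left(-5 \right)} \right)} = \left(-13\right) \left(-5\right) = 65$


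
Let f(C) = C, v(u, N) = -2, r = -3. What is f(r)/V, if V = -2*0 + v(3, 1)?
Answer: 3/2 ≈ 1.5000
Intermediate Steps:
V = -2 (V = -2*0 - 2 = 0 - 2 = -2)
f(r)/V = -3/(-2) = -3*(-½) = 3/2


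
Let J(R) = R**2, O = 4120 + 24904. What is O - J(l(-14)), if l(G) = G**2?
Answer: -9392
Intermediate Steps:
O = 29024
O - J(l(-14)) = 29024 - ((-14)**2)**2 = 29024 - 1*196**2 = 29024 - 1*38416 = 29024 - 38416 = -9392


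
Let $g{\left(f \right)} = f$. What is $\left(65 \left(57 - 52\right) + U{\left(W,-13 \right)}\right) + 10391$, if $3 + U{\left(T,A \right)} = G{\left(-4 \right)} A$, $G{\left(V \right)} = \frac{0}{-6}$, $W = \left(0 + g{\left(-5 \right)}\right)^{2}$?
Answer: $10713$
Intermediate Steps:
$W = 25$ ($W = \left(0 - 5\right)^{2} = \left(-5\right)^{2} = 25$)
$G{\left(V \right)} = 0$ ($G{\left(V \right)} = 0 \left(- \frac{1}{6}\right) = 0$)
$U{\left(T,A \right)} = -3$ ($U{\left(T,A \right)} = -3 + 0 A = -3 + 0 = -3$)
$\left(65 \left(57 - 52\right) + U{\left(W,-13 \right)}\right) + 10391 = \left(65 \left(57 - 52\right) - 3\right) + 10391 = \left(65 \cdot 5 - 3\right) + 10391 = \left(325 - 3\right) + 10391 = 322 + 10391 = 10713$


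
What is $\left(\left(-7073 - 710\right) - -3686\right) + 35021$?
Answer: $30924$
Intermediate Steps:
$\left(\left(-7073 - 710\right) - -3686\right) + 35021 = \left(\left(-7073 - 710\right) + 3686\right) + 35021 = \left(-7783 + 3686\right) + 35021 = -4097 + 35021 = 30924$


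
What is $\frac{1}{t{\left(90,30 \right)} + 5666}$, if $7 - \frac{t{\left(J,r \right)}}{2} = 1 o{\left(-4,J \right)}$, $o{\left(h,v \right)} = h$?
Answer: $\frac{1}{5688} \approx 0.00017581$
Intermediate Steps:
$t{\left(J,r \right)} = 22$ ($t{\left(J,r \right)} = 14 - 2 \cdot 1 \left(-4\right) = 14 - -8 = 14 + 8 = 22$)
$\frac{1}{t{\left(90,30 \right)} + 5666} = \frac{1}{22 + 5666} = \frac{1}{5688}$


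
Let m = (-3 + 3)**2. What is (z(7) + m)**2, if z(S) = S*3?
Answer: 441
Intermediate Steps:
m = 0 (m = 0**2 = 0)
z(S) = 3*S
(z(7) + m)**2 = (3*7 + 0)**2 = (21 + 0)**2 = 21**2 = 441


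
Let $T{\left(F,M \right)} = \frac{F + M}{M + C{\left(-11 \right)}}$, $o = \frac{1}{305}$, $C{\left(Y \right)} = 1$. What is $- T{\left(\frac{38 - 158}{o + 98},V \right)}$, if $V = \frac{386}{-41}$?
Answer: $- \frac{13038526}{10312395} \approx -1.2644$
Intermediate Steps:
$V = - \frac{386}{41}$ ($V = 386 \left(- \frac{1}{41}\right) = - \frac{386}{41} \approx -9.4146$)
$o = \frac{1}{305} \approx 0.0032787$
$T{\left(F,M \right)} = \frac{F + M}{1 + M}$ ($T{\left(F,M \right)} = \frac{F + M}{M + 1} = \frac{F + M}{1 + M}$)
$- T{\left(\frac{38 - 158}{o + 98},V \right)} = - \frac{\frac{38 - 158}{\frac{1}{305} + 98} - \frac{386}{41}}{1 - \frac{386}{41}} = - \frac{- \frac{120}{\frac{29891}{305}} - \frac{386}{41}}{- \frac{345}{41}} = - \frac{\left(-41\right) \left(\left(-120\right) \frac{305}{29891} - \frac{386}{41}\right)}{345} = - \frac{\left(-41\right) \left(- \frac{36600}{29891} - \frac{386}{41}\right)}{345} = - \frac{\left(-41\right) \left(-13038526\right)}{345 \cdot 1225531} = \left(-1\right) \frac{13038526}{10312395} = - \frac{13038526}{10312395}$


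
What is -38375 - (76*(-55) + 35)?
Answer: -34230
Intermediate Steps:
-38375 - (76*(-55) + 35) = -38375 - (-4180 + 35) = -38375 - 1*(-4145) = -38375 + 4145 = -34230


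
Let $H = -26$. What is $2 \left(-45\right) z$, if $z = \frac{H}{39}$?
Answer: $60$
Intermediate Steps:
$z = - \frac{2}{3}$ ($z = - \frac{26}{39} = \left(-26\right) \frac{1}{39} = - \frac{2}{3} \approx -0.66667$)
$2 \left(-45\right) z = 2 \left(-45\right) \left(- \frac{2}{3}\right) = \left(-90\right) \left(- \frac{2}{3}\right) = 60$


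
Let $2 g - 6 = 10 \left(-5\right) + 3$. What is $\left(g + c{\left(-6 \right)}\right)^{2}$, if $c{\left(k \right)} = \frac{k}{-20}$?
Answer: $\frac{10201}{25} \approx 408.04$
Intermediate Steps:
$c{\left(k \right)} = - \frac{k}{20}$ ($c{\left(k \right)} = k \left(- \frac{1}{20}\right) = - \frac{k}{20}$)
$g = - \frac{41}{2}$ ($g = 3 + \frac{10 \left(-5\right) + 3}{2} = 3 + \frac{-50 + 3}{2} = 3 + \frac{1}{2} \left(-47\right) = 3 - \frac{47}{2} = - \frac{41}{2} \approx -20.5$)
$\left(g + c{\left(-6 \right)}\right)^{2} = \left(- \frac{41}{2} - - \frac{3}{10}\right)^{2} = \left(- \frac{41}{2} + \frac{3}{10}\right)^{2} = \left(- \frac{101}{5}\right)^{2} = \frac{10201}{25}$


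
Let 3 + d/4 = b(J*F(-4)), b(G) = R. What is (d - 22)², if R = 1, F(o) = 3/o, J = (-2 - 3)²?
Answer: 900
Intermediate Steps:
J = 25 (J = (-5)² = 25)
b(G) = 1
d = -8 (d = -12 + 4*1 = -12 + 4 = -8)
(d - 22)² = (-8 - 22)² = (-30)² = 900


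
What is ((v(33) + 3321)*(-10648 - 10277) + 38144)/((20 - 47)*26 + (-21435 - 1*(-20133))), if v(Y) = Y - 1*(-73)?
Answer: 71671831/2004 ≈ 35764.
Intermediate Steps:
v(Y) = 73 + Y (v(Y) = Y + 73 = 73 + Y)
((v(33) + 3321)*(-10648 - 10277) + 38144)/((20 - 47)*26 + (-21435 - 1*(-20133))) = (((73 + 33) + 3321)*(-10648 - 10277) + 38144)/((20 - 47)*26 + (-21435 - 1*(-20133))) = ((106 + 3321)*(-20925) + 38144)/(-27*26 + (-21435 + 20133)) = (3427*(-20925) + 38144)/(-702 - 1302) = (-71709975 + 38144)/(-2004) = -71671831*(-1/2004) = 71671831/2004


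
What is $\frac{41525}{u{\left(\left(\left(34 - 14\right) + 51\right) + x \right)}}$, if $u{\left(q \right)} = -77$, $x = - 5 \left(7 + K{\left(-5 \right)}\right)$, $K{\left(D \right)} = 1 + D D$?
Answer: $- \frac{3775}{7} \approx -539.29$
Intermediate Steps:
$K{\left(D \right)} = 1 + D^{2}$
$x = -165$ ($x = - 5 \left(7 + \left(1 + \left(-5\right)^{2}\right)\right) = - 5 \left(7 + \left(1 + 25\right)\right) = - 5 \left(7 + 26\right) = \left(-5\right) 33 = -165$)
$\frac{41525}{u{\left(\left(\left(34 - 14\right) + 51\right) + x \right)}} = \frac{41525}{-77} = 41525 \left(- \frac{1}{77}\right) = - \frac{3775}{7}$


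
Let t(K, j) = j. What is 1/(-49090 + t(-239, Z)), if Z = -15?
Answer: -1/49105 ≈ -2.0365e-5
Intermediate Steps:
1/(-49090 + t(-239, Z)) = 1/(-49090 - 15) = 1/(-49105) = -1/49105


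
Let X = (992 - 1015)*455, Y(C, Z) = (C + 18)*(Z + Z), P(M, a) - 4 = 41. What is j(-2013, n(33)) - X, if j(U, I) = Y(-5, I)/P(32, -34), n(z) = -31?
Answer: 470119/45 ≈ 10447.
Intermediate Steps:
P(M, a) = 45 (P(M, a) = 4 + 41 = 45)
Y(C, Z) = 2*Z*(18 + C) (Y(C, Z) = (18 + C)*(2*Z) = 2*Z*(18 + C))
X = -10465 (X = -23*455 = -10465)
j(U, I) = 26*I/45 (j(U, I) = (2*I*(18 - 5))/45 = (2*I*13)*(1/45) = (26*I)*(1/45) = 26*I/45)
j(-2013, n(33)) - X = (26/45)*(-31) - 1*(-10465) = -806/45 + 10465 = 470119/45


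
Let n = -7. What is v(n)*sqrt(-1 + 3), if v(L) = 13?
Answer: 13*sqrt(2) ≈ 18.385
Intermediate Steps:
v(n)*sqrt(-1 + 3) = 13*sqrt(-1 + 3) = 13*sqrt(2)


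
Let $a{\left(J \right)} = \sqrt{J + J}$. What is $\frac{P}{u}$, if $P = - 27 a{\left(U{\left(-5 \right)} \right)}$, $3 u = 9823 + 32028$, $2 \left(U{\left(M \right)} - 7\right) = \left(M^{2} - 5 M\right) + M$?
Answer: $- \frac{81 \sqrt{59}}{41851} \approx -0.014866$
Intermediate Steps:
$U{\left(M \right)} = 7 + \frac{M^{2}}{2} - 2 M$ ($U{\left(M \right)} = 7 + \frac{\left(M^{2} - 5 M\right) + M}{2} = 7 + \frac{M^{2} - 4 M}{2} = 7 + \left(\frac{M^{2}}{2} - 2 M\right) = 7 + \frac{M^{2}}{2} - 2 M$)
$a{\left(J \right)} = \sqrt{2} \sqrt{J}$ ($a{\left(J \right)} = \sqrt{2 J} = \sqrt{2} \sqrt{J}$)
$u = \frac{41851}{3}$ ($u = \frac{9823 + 32028}{3} = \frac{1}{3} \cdot 41851 = \frac{41851}{3} \approx 13950.0$)
$P = - 27 \sqrt{59}$ ($P = - 27 \sqrt{2} \sqrt{7 + \frac{\left(-5\right)^{2}}{2} - -10} = - 27 \sqrt{2} \sqrt{7 + \frac{1}{2} \cdot 25 + 10} = - 27 \sqrt{2} \sqrt{7 + \frac{25}{2} + 10} = - 27 \sqrt{2} \sqrt{\frac{59}{2}} = - 27 \sqrt{2} \frac{\sqrt{118}}{2} = - 27 \sqrt{59} \approx -207.39$)
$\frac{P}{u} = \frac{\left(-27\right) \sqrt{59}}{\frac{41851}{3}} = - 27 \sqrt{59} \cdot \frac{3}{41851} = - \frac{81 \sqrt{59}}{41851}$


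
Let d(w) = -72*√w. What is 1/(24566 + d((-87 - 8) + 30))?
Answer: 12283/301912658 + 18*I*√65/150956329 ≈ 4.0684e-5 + 9.6134e-7*I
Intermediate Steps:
1/(24566 + d((-87 - 8) + 30)) = 1/(24566 - 72*√((-87 - 8) + 30)) = 1/(24566 - 72*√(-95 + 30)) = 1/(24566 - 72*I*√65)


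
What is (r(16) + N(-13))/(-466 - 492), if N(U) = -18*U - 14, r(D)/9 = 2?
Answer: -119/479 ≈ -0.24843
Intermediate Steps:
r(D) = 18 (r(D) = 9*2 = 18)
N(U) = -14 - 18*U
(r(16) + N(-13))/(-466 - 492) = (18 + (-14 - 18*(-13)))/(-466 - 492) = (18 + (-14 + 234))/(-958) = (18 + 220)*(-1/958) = 238*(-1/958) = -119/479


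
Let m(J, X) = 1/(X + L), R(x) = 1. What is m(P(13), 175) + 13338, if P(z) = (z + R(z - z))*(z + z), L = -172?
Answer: 40015/3 ≈ 13338.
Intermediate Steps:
P(z) = 2*z*(1 + z) (P(z) = (z + 1)*(z + z) = (1 + z)*(2*z) = 2*z*(1 + z))
m(J, X) = 1/(-172 + X) (m(J, X) = 1/(X - 172) = 1/(-172 + X))
m(P(13), 175) + 13338 = 1/(-172 + 175) + 13338 = 1/3 + 13338 = ⅓ + 13338 = 40015/3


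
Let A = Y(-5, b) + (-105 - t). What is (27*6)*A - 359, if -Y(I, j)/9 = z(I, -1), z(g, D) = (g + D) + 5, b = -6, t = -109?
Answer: 1747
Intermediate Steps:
z(g, D) = 5 + D + g (z(g, D) = (D + g) + 5 = 5 + D + g)
Y(I, j) = -36 - 9*I (Y(I, j) = -9*(5 - 1 + I) = -9*(4 + I) = -36 - 9*I)
A = 13 (A = (-36 - 9*(-5)) + (-105 - 1*(-109)) = (-36 + 45) + (-105 + 109) = 9 + 4 = 13)
(27*6)*A - 359 = (27*6)*13 - 359 = 162*13 - 359 = 2106 - 359 = 1747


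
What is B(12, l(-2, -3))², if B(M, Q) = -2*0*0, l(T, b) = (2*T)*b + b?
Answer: 0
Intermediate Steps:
l(T, b) = b + 2*T*b (l(T, b) = 2*T*b + b = b + 2*T*b)
B(M, Q) = 0 (B(M, Q) = 0*0 = 0)
B(12, l(-2, -3))² = 0² = 0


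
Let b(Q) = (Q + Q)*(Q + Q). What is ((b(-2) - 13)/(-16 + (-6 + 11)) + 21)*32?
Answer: 7296/11 ≈ 663.27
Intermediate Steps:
b(Q) = 4*Q**2 (b(Q) = (2*Q)*(2*Q) = 4*Q**2)
((b(-2) - 13)/(-16 + (-6 + 11)) + 21)*32 = ((4*(-2)**2 - 13)/(-16 + (-6 + 11)) + 21)*32 = ((4*4 - 13)/(-16 + 5) + 21)*32 = ((16 - 13)/(-11) + 21)*32 = (3*(-1/11) + 21)*32 = (-3/11 + 21)*32 = (228/11)*32 = 7296/11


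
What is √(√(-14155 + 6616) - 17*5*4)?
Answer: √(-340 + I*√7539) ≈ 2.3358 + 18.586*I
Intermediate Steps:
√(√(-14155 + 6616) - 17*5*4) = √(√(-7539) - 85*4) = √(I*√7539 - 340) = √(-340 + I*√7539)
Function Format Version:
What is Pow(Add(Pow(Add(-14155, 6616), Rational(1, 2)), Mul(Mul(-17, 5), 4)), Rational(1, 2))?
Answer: Pow(Add(-340, Mul(I, Pow(7539, Rational(1, 2)))), Rational(1, 2)) ≈ Add(2.3358, Mul(18.586, I))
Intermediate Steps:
Pow(Add(Pow(Add(-14155, 6616), Rational(1, 2)), Mul(Mul(-17, 5), 4)), Rational(1, 2)) = Pow(Add(Pow(-7539, Rational(1, 2)), Mul(-85, 4)), Rational(1, 2)) = Pow(Add(Mul(I, Pow(7539, Rational(1, 2))), -340), Rational(1, 2)) = Pow(Add(-340, Mul(I, Pow(7539, Rational(1, 2)))), Rational(1, 2))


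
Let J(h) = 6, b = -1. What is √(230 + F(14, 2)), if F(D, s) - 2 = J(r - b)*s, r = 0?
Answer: 2*√61 ≈ 15.620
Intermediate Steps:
F(D, s) = 2 + 6*s
√(230 + F(14, 2)) = √(230 + (2 + 6*2)) = √(230 + (2 + 12)) = √(230 + 14) = √244 = 2*√61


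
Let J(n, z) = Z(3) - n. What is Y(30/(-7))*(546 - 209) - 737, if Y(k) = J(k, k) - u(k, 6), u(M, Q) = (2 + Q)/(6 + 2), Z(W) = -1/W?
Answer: 5417/21 ≈ 257.95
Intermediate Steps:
u(M, Q) = 1/4 + Q/8 (u(M, Q) = (2 + Q)/8 = (2 + Q)*(1/8) = 1/4 + Q/8)
J(n, z) = -1/3 - n
Y(k) = -4/3 - k (Y(k) = (-1/3 - k) - (1/4 + (1/8)*6) = (-1/3 - k) - (1/4 + 3/4) = (-1/3 - k) - 1*1 = (-1/3 - k) - 1 = -4/3 - k)
Y(30/(-7))*(546 - 209) - 737 = (-4/3 - 30/(-7))*(546 - 209) - 737 = (-4/3 - 30*(-1)/7)*337 - 737 = (-4/3 - 1*(-30/7))*337 - 737 = (-4/3 + 30/7)*337 - 737 = (62/21)*337 - 737 = 20894/21 - 737 = 5417/21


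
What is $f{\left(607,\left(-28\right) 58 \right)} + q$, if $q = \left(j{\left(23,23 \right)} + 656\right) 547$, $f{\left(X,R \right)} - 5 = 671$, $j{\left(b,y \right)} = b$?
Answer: $372089$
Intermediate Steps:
$f{\left(X,R \right)} = 676$ ($f{\left(X,R \right)} = 5 + 671 = 676$)
$q = 371413$ ($q = \left(23 + 656\right) 547 = 679 \cdot 547 = 371413$)
$f{\left(607,\left(-28\right) 58 \right)} + q = 676 + 371413 = 372089$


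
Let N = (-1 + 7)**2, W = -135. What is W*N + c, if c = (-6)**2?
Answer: -4824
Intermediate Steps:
N = 36 (N = 6**2 = 36)
c = 36
W*N + c = -135*36 + 36 = -4860 + 36 = -4824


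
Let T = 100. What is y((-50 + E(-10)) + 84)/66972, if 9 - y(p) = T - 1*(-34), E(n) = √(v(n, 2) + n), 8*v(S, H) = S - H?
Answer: -125/66972 ≈ -0.0018665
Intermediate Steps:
v(S, H) = -H/8 + S/8 (v(S, H) = (S - H)/8 = -H/8 + S/8)
E(n) = √(-¼ + 9*n/8) (E(n) = √((-⅛*2 + n/8) + n) = √((-¼ + n/8) + n) = √(-¼ + 9*n/8))
y(p) = -125 (y(p) = 9 - (100 - 1*(-34)) = 9 - (100 + 34) = 9 - 1*134 = 9 - 134 = -125)
y((-50 + E(-10)) + 84)/66972 = -125/66972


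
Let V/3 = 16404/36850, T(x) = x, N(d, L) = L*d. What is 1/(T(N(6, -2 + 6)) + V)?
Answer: 18425/466806 ≈ 0.039470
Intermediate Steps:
V = 24606/18425 (V = 3*(16404/36850) = 3*(16404*(1/36850)) = 3*(8202/18425) = 24606/18425 ≈ 1.3355)
1/(T(N(6, -2 + 6)) + V) = 1/((-2 + 6)*6 + 24606/18425) = 1/(4*6 + 24606/18425) = 1/(24 + 24606/18425) = 1/(466806/18425) = 18425/466806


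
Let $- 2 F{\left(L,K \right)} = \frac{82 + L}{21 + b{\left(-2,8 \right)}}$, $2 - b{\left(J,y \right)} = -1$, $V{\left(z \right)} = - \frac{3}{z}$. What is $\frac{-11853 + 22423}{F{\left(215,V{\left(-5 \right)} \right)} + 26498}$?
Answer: $\frac{169120}{423869} \approx 0.39899$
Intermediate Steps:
$b{\left(J,y \right)} = 3$ ($b{\left(J,y \right)} = 2 - -1 = 2 + 1 = 3$)
$F{\left(L,K \right)} = - \frac{41}{24} - \frac{L}{48}$ ($F{\left(L,K \right)} = - \frac{\left(82 + L\right) \frac{1}{21 + 3}}{2} = - \frac{\left(82 + L\right) \frac{1}{24}}{2} = - \frac{\frac{41}{12} + \frac{L}{24}}{2} = - \frac{41}{24} - \frac{L}{48}$)
$\frac{-11853 + 22423}{F{\left(215,V{\left(-5 \right)} \right)} + 26498} = \frac{-11853 + 22423}{\left(- \frac{41}{24} - \frac{215}{48}\right) + 26498} = \frac{10570}{\left(- \frac{41}{24} - \frac{215}{48}\right) + 26498} = \frac{10570}{- \frac{99}{16} + 26498} = \frac{10570}{\frac{423869}{16}} = 10570 \cdot \frac{16}{423869} = \frac{169120}{423869}$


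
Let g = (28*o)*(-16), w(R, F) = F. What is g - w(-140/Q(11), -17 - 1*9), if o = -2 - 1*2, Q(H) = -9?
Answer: 1818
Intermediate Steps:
o = -4 (o = -2 - 2 = -4)
g = 1792 (g = (28*(-4))*(-16) = -112*(-16) = 1792)
g - w(-140/Q(11), -17 - 1*9) = 1792 - (-17 - 1*9) = 1792 - (-17 - 9) = 1792 - 1*(-26) = 1792 + 26 = 1818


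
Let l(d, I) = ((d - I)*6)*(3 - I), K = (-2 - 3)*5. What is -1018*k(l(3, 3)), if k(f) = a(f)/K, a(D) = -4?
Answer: -4072/25 ≈ -162.88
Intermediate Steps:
K = -25 (K = -5*5 = -25)
l(d, I) = (3 - I)*(-6*I + 6*d) (l(d, I) = (-6*I + 6*d)*(3 - I) = (3 - I)*(-6*I + 6*d))
k(f) = 4/25 (k(f) = -4/(-25) = -4*(-1/25) = 4/25)
-1018*k(l(3, 3)) = -1018*4/25 = -4072/25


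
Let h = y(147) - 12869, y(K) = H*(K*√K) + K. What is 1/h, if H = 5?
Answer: -12722/82436209 - 5145*√3/82436209 ≈ -0.00026243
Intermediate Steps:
y(K) = K + 5*K^(3/2) (y(K) = 5*(K*√K) + K = 5*K^(3/2) + K = K + 5*K^(3/2))
h = -12722 + 5145*√3 (h = (147 + 5*147^(3/2)) - 12869 = (147 + 5*(1029*√3)) - 12869 = (147 + 5145*√3) - 12869 = -12722 + 5145*√3 ≈ -3810.6)
1/h = 1/(-12722 + 5145*√3)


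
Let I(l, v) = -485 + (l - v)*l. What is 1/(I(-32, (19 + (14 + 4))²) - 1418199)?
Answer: -1/1373852 ≈ -7.2788e-7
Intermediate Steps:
I(l, v) = -485 + l*(l - v)
1/(I(-32, (19 + (14 + 4))²) - 1418199) = 1/((-485 + (-32)² - 1*(-32)*(19 + (14 + 4))²) - 1418199) = 1/((-485 + 1024 - 1*(-32)*(19 + 18)²) - 1418199) = 1/((-485 + 1024 - 1*(-32)*37²) - 1418199) = 1/((-485 + 1024 - 1*(-32)*1369) - 1418199) = 1/((-485 + 1024 + 43808) - 1418199) = 1/(44347 - 1418199) = 1/(-1373852) = -1/1373852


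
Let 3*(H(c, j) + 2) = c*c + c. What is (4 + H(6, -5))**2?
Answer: 256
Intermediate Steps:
H(c, j) = -2 + c/3 + c**2/3 (H(c, j) = -2 + (c*c + c)/3 = -2 + (c**2 + c)/3 = -2 + (c + c**2)/3 = -2 + (c/3 + c**2/3) = -2 + c/3 + c**2/3)
(4 + H(6, -5))**2 = (4 + (-2 + (1/3)*6 + (1/3)*6**2))**2 = (4 + (-2 + 2 + (1/3)*36))**2 = (4 + (-2 + 2 + 12))**2 = (4 + 12)**2 = 16**2 = 256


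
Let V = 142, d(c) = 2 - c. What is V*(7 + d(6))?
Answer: 426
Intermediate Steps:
V*(7 + d(6)) = 142*(7 + (2 - 1*6)) = 142*(7 + (2 - 6)) = 142*(7 - 4) = 142*3 = 426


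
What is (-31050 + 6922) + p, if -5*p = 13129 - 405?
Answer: -133364/5 ≈ -26673.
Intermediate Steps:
p = -12724/5 (p = -(13129 - 405)/5 = -⅕*12724 = -12724/5 ≈ -2544.8)
(-31050 + 6922) + p = (-31050 + 6922) - 12724/5 = -24128 - 12724/5 = -133364/5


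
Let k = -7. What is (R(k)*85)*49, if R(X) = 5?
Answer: 20825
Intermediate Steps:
(R(k)*85)*49 = (5*85)*49 = 425*49 = 20825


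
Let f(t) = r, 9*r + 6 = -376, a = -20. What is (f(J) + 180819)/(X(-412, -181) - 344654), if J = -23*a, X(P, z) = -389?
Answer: -1626989/3105387 ≈ -0.52392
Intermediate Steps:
r = -382/9 (r = -⅔ + (⅑)*(-376) = -⅔ - 376/9 = -382/9 ≈ -42.444)
J = 460 (J = -23*(-20) = 460)
f(t) = -382/9
(f(J) + 180819)/(X(-412, -181) - 344654) = (-382/9 + 180819)/(-389 - 344654) = (1626989/9)/(-345043) = (1626989/9)*(-1/345043) = -1626989/3105387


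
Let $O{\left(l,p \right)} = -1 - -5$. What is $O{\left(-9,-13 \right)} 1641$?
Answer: $6564$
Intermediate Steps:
$O{\left(l,p \right)} = 4$ ($O{\left(l,p \right)} = -1 + 5 = 4$)
$O{\left(-9,-13 \right)} 1641 = 4 \cdot 1641 = 6564$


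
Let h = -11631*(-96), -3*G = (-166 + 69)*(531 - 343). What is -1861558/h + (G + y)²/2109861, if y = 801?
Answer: 24459852576553/1177910077968 ≈ 20.765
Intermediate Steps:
G = 18236/3 (G = -(-166 + 69)*(531 - 343)/3 = -(-97)*188/3 = -⅓*(-18236) = 18236/3 ≈ 6078.7)
h = 1116576
-1861558/h + (G + y)²/2109861 = -1861558/1116576 + (18236/3 + 801)²/2109861 = -1861558*1/1116576 + (20639/3)²*(1/2109861) = -930779/558288 + (425968321/9)*(1/2109861) = -930779/558288 + 425968321/18988749 = 24459852576553/1177910077968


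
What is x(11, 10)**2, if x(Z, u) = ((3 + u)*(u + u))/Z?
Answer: 67600/121 ≈ 558.68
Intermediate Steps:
x(Z, u) = 2*u*(3 + u)/Z (x(Z, u) = ((3 + u)*(2*u))/Z = (2*u*(3 + u))/Z = 2*u*(3 + u)/Z)
x(11, 10)**2 = (2*10*(3 + 10)/11)**2 = (2*10*(1/11)*13)**2 = (260/11)**2 = 67600/121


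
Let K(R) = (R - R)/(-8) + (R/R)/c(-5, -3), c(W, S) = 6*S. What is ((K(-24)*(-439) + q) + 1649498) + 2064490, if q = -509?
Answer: 66843061/18 ≈ 3.7135e+6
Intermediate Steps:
K(R) = -1/18 (K(R) = (R - R)/(-8) + (R/R)/((6*(-3))) = 0*(-1/8) + 1/(-18) = 0 + 1*(-1/18) = 0 - 1/18 = -1/18)
((K(-24)*(-439) + q) + 1649498) + 2064490 = ((-1/18*(-439) - 509) + 1649498) + 2064490 = ((439/18 - 509) + 1649498) + 2064490 = (-8723/18 + 1649498) + 2064490 = 29682241/18 + 2064490 = 66843061/18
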